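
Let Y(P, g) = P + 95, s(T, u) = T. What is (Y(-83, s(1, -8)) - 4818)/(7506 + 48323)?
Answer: -4806/55829 ≈ -0.086084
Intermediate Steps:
Y(P, g) = 95 + P
(Y(-83, s(1, -8)) - 4818)/(7506 + 48323) = ((95 - 83) - 4818)/(7506 + 48323) = (12 - 4818)/55829 = -4806*1/55829 = -4806/55829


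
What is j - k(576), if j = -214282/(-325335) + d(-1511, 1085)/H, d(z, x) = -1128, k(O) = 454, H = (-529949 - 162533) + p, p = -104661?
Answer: -117568506754664/259338517905 ≈ -453.34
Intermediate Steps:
H = -797143 (H = (-529949 - 162533) - 104661 = -692482 - 104661 = -797143)
j = 171180374206/259338517905 (j = -214282/(-325335) - 1128/(-797143) = -214282*(-1/325335) - 1128*(-1/797143) = 214282/325335 + 1128/797143 = 171180374206/259338517905 ≈ 0.66007)
j - k(576) = 171180374206/259338517905 - 1*454 = 171180374206/259338517905 - 454 = -117568506754664/259338517905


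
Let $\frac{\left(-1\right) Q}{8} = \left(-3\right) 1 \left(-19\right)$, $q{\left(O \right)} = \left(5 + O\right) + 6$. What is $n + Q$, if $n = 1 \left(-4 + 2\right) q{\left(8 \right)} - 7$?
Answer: $-501$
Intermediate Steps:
$q{\left(O \right)} = 11 + O$
$Q = -456$ ($Q = - 8 \left(-3\right) 1 \left(-19\right) = - 8 \left(\left(-3\right) \left(-19\right)\right) = \left(-8\right) 57 = -456$)
$n = -45$ ($n = 1 \left(-4 + 2\right) \left(11 + 8\right) - 7 = 1 \left(-2\right) 19 - 7 = \left(-2\right) 19 - 7 = -38 - 7 = -45$)
$n + Q = -45 - 456 = -501$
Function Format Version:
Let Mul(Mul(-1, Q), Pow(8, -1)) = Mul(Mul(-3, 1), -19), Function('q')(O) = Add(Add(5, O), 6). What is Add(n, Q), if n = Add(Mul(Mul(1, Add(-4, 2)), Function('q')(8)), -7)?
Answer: -501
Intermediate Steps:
Function('q')(O) = Add(11, O)
Q = -456 (Q = Mul(-8, Mul(Mul(-3, 1), -19)) = Mul(-8, Mul(-3, -19)) = Mul(-8, 57) = -456)
n = -45 (n = Add(Mul(Mul(1, Add(-4, 2)), Add(11, 8)), -7) = Add(Mul(Mul(1, -2), 19), -7) = Add(Mul(-2, 19), -7) = Add(-38, -7) = -45)
Add(n, Q) = Add(-45, -456) = -501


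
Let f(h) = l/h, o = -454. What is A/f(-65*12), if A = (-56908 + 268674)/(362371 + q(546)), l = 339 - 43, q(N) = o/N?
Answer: -5636681505/3660301072 ≈ -1.5399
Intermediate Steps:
q(N) = -454/N
l = 296
f(h) = 296/h
A = 28906059/49463528 (A = (-56908 + 268674)/(362371 - 454/546) = 211766/(362371 - 454*1/546) = 211766/(362371 - 227/273) = 211766/(98927056/273) = 211766*(273/98927056) = 28906059/49463528 ≈ 0.58439)
A/f(-65*12) = 28906059/(49463528*((296/((-65*12))))) = 28906059/(49463528*((296/(-780)))) = 28906059/(49463528*((296*(-1/780)))) = 28906059/(49463528*(-74/195)) = (28906059/49463528)*(-195/74) = -5636681505/3660301072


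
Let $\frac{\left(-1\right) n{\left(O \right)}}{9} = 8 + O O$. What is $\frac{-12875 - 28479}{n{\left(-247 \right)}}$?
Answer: $\frac{41354}{549153} \approx 0.075305$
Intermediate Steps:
$n{\left(O \right)} = -72 - 9 O^{2}$ ($n{\left(O \right)} = - 9 \left(8 + O O\right) = - 9 \left(8 + O^{2}\right) = -72 - 9 O^{2}$)
$\frac{-12875 - 28479}{n{\left(-247 \right)}} = \frac{-12875 - 28479}{-72 - 9 \left(-247\right)^{2}} = - \frac{41354}{-72 - 549081} = - \frac{41354}{-549153} = \left(-41354\right) \left(- \frac{1}{549153}\right) = \frac{41354}{549153}$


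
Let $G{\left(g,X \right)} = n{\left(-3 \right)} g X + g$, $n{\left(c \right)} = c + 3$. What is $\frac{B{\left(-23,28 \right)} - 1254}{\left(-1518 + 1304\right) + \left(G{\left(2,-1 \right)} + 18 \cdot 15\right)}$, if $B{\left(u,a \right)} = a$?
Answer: $- \frac{613}{29} \approx -21.138$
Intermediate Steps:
$n{\left(c \right)} = 3 + c$
$G{\left(g,X \right)} = g$ ($G{\left(g,X \right)} = \left(3 - 3\right) g X + g = 0 g X + g = 0 X + g = 0 + g = g$)
$\frac{B{\left(-23,28 \right)} - 1254}{\left(-1518 + 1304\right) + \left(G{\left(2,-1 \right)} + 18 \cdot 15\right)} = \frac{28 - 1254}{\left(-1518 + 1304\right) + \left(2 + 18 \cdot 15\right)} = - \frac{1226}{-214 + \left(2 + 270\right)} = - \frac{1226}{-214 + 272} = - \frac{1226}{58} = \left(-1226\right) \frac{1}{58} = - \frac{613}{29}$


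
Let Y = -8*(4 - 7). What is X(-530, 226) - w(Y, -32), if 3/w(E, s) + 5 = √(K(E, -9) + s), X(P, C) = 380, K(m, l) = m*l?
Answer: 34585/91 + 2*I*√62/91 ≈ 380.06 + 0.17306*I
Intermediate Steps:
K(m, l) = l*m
Y = 24 (Y = -8*(-3) = 24)
w(E, s) = 3/(-5 + √(s - 9*E)) (w(E, s) = 3/(-5 + √(-9*E + s)) = 3/(-5 + √(s - 9*E)))
X(-530, 226) - w(Y, -32) = 380 - 3/(-5 + √(-32 - 9*24)) = 380 - 3/(-5 + √(-32 - 216)) = 380 - 3/(-5 + √(-248)) = 380 - 3/(-5 + 2*I*√62)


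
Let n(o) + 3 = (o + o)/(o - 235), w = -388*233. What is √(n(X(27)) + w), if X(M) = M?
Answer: I*√244461230/52 ≈ 300.68*I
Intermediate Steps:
w = -90404
n(o) = -3 + 2*o/(-235 + o) (n(o) = -3 + (o + o)/(o - 235) = -3 + (2*o)/(-235 + o) = -3 + 2*o/(-235 + o))
√(n(X(27)) + w) = √((705 - 1*27)/(-235 + 27) - 90404) = √((705 - 27)/(-208) - 90404) = √(-1/208*678 - 90404) = √(-339/104 - 90404) = √(-9402355/104) = I*√244461230/52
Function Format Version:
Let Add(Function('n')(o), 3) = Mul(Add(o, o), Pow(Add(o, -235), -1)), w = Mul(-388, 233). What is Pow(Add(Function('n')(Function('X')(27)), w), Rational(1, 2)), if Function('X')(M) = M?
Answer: Mul(Rational(1, 52), I, Pow(244461230, Rational(1, 2))) ≈ Mul(300.68, I)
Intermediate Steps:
w = -90404
Function('n')(o) = Add(-3, Mul(2, o, Pow(Add(-235, o), -1))) (Function('n')(o) = Add(-3, Mul(Add(o, o), Pow(Add(o, -235), -1))) = Add(-3, Mul(Mul(2, o), Pow(Add(-235, o), -1))) = Add(-3, Mul(2, o, Pow(Add(-235, o), -1))))
Pow(Add(Function('n')(Function('X')(27)), w), Rational(1, 2)) = Pow(Add(Mul(Pow(Add(-235, 27), -1), Add(705, Mul(-1, 27))), -90404), Rational(1, 2)) = Pow(Add(Mul(Pow(-208, -1), Add(705, -27)), -90404), Rational(1, 2)) = Pow(Add(Mul(Rational(-1, 208), 678), -90404), Rational(1, 2)) = Pow(Add(Rational(-339, 104), -90404), Rational(1, 2)) = Pow(Rational(-9402355, 104), Rational(1, 2)) = Mul(Rational(1, 52), I, Pow(244461230, Rational(1, 2)))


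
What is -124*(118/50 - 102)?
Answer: 308884/25 ≈ 12355.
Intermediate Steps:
-124*(118/50 - 102) = -124*(118*(1/50) - 102) = -124*(59/25 - 102) = -124*(-2491/25) = 308884/25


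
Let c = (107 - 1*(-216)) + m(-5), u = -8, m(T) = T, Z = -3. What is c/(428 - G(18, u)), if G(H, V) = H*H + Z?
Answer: 318/107 ≈ 2.9720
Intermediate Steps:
c = 318 (c = (107 - 1*(-216)) - 5 = (107 + 216) - 5 = 323 - 5 = 318)
G(H, V) = -3 + H**2 (G(H, V) = H*H - 3 = H**2 - 3 = -3 + H**2)
c/(428 - G(18, u)) = 318/(428 - (-3 + 18**2)) = 318/(428 - (-3 + 324)) = 318/(428 - 1*321) = 318/(428 - 321) = 318/107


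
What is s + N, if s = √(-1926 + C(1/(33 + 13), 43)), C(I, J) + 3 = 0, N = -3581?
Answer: -3581 + I*√1929 ≈ -3581.0 + 43.92*I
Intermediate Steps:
C(I, J) = -3 (C(I, J) = -3 + 0 = -3)
s = I*√1929 (s = √(-1926 - 3) = √(-1929) = I*√1929 ≈ 43.92*I)
s + N = I*√1929 - 3581 = -3581 + I*√1929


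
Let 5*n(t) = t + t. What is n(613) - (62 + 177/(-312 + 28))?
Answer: 261029/1420 ≈ 183.82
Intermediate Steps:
n(t) = 2*t/5 (n(t) = (t + t)/5 = (2*t)/5 = 2*t/5)
n(613) - (62 + 177/(-312 + 28)) = (2/5)*613 - (62 + 177/(-312 + 28)) = 1226/5 - (62 + 177/(-284)) = 1226/5 - (62 + 177*(-1/284)) = 1226/5 - (62 - 177/284) = 1226/5 - 1*17431/284 = 1226/5 - 17431/284 = 261029/1420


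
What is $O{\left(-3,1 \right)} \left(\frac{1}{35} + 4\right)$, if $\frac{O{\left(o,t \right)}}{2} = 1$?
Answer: $\frac{282}{35} \approx 8.0571$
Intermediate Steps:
$O{\left(o,t \right)} = 2$ ($O{\left(o,t \right)} = 2 \cdot 1 = 2$)
$O{\left(-3,1 \right)} \left(\frac{1}{35} + 4\right) = 2 \left(\frac{1}{35} + 4\right) = 2 \cdot \frac{141}{35} = \frac{282}{35}$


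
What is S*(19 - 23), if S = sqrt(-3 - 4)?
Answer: -4*I*sqrt(7) ≈ -10.583*I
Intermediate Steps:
S = I*sqrt(7) (S = sqrt(-7) = I*sqrt(7) ≈ 2.6458*I)
S*(19 - 23) = (I*sqrt(7))*(19 - 23) = (I*sqrt(7))*(-4) = -4*I*sqrt(7)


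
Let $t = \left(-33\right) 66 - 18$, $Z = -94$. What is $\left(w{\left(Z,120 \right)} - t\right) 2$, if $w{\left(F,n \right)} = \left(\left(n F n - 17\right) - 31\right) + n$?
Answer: $-2702664$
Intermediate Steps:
$t = -2196$ ($t = -2178 - 18 = -2196$)
$w{\left(F,n \right)} = -48 + n + F n^{2}$ ($w{\left(F,n \right)} = \left(\left(F n n - 17\right) - 31\right) + n = \left(\left(F n^{2} - 17\right) - 31\right) + n = \left(\left(-17 + F n^{2}\right) - 31\right) + n = \left(-48 + F n^{2}\right) + n = -48 + n + F n^{2}$)
$\left(w{\left(Z,120 \right)} - t\right) 2 = \left(\left(-48 + 120 - 94 \cdot 120^{2}\right) - -2196\right) 2 = \left(\left(-48 + 120 - 1353600\right) + 2196\right) 2 = \left(-1353528 + 2196\right) 2 = \left(-1351332\right) 2 = -2702664$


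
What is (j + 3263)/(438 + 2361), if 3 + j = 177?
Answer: 3437/2799 ≈ 1.2279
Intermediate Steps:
j = 174 (j = -3 + 177 = 174)
(j + 3263)/(438 + 2361) = (174 + 3263)/(438 + 2361) = 3437/2799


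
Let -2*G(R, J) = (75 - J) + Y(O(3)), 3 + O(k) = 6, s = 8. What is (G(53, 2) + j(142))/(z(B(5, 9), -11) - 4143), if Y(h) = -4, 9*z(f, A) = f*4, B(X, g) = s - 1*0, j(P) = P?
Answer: -387/14902 ≈ -0.025970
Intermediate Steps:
O(k) = 3 (O(k) = -3 + 6 = 3)
B(X, g) = 8 (B(X, g) = 8 - 1*0 = 8 + 0 = 8)
z(f, A) = 4*f/9 (z(f, A) = (f*4)/9 = (4*f)/9 = 4*f/9)
G(R, J) = -71/2 + J/2 (G(R, J) = -((75 - J) - 4)/2 = -(71 - J)/2 = -71/2 + J/2)
(G(53, 2) + j(142))/(z(B(5, 9), -11) - 4143) = ((-71/2 + (½)*2) + 142)/((4/9)*8 - 4143) = ((-71/2 + 1) + 142)/(32/9 - 4143) = (-69/2 + 142)/(-37255/9) = (215/2)*(-9/37255) = -387/14902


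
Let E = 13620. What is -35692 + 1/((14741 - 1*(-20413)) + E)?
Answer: -1740841607/48774 ≈ -35692.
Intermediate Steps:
-35692 + 1/((14741 - 1*(-20413)) + E) = -35692 + 1/((14741 - 1*(-20413)) + 13620) = -35692 + 1/((14741 + 20413) + 13620) = -35692 + 1/(35154 + 13620) = -35692 + 1/48774 = -1740841607/48774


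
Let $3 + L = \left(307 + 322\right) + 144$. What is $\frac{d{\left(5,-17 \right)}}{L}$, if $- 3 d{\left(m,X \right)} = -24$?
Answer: $\frac{4}{385} \approx 0.01039$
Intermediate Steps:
$d{\left(m,X \right)} = 8$ ($d{\left(m,X \right)} = \left(- \frac{1}{3}\right) \left(-24\right) = 8$)
$L = 770$ ($L = -3 + \left(\left(307 + 322\right) + 144\right) = -3 + \left(629 + 144\right) = -3 + 773 = 770$)
$\frac{d{\left(5,-17 \right)}}{L} = \frac{8}{770} = 8 \cdot \frac{1}{770} = \frac{4}{385}$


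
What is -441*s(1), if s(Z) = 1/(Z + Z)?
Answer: -441/2 ≈ -220.50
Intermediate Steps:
s(Z) = 1/(2*Z)
-441*s(1) = -441/(2*1) = -441/2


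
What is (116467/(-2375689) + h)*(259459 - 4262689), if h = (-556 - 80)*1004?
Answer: 6072828145228704090/2375689 ≈ 2.5562e+12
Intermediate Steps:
h = -638544 (h = -636*1004 = -638544)
(116467/(-2375689) + h)*(259459 - 4262689) = (116467/(-2375689) - 638544)*(259459 - 4262689) = (116467*(-1/2375689) - 638544)*(-4003230) = (-116467/2375689 - 638544)*(-4003230) = -1516982073283/2375689*(-4003230) = 6072828145228704090/2375689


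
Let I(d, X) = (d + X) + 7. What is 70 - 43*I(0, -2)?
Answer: -145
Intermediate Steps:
I(d, X) = 7 + X + d (I(d, X) = (X + d) + 7 = 7 + X + d)
70 - 43*I(0, -2) = 70 - 43*(7 - 2 + 0) = 70 - 43*5 = 70 - 215 = -145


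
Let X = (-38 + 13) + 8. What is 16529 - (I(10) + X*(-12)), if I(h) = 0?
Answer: 16325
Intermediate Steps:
X = -17 (X = -25 + 8 = -17)
16529 - (I(10) + X*(-12)) = 16529 - (0 - 17*(-12)) = 16529 - (0 + 204) = 16529 - 1*204 = 16529 - 204 = 16325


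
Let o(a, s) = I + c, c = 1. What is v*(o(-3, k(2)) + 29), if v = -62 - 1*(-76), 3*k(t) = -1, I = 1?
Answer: 434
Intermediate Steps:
k(t) = -1/3 (k(t) = (1/3)*(-1) = -1/3)
v = 14 (v = -62 + 76 = 14)
o(a, s) = 2 (o(a, s) = 1 + 1 = 2)
v*(o(-3, k(2)) + 29) = 14*(2 + 29) = 14*31 = 434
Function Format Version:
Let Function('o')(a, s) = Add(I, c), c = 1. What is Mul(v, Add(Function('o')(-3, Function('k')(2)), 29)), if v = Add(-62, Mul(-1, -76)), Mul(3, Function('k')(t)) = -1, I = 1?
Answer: 434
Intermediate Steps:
Function('k')(t) = Rational(-1, 3) (Function('k')(t) = Mul(Rational(1, 3), -1) = Rational(-1, 3))
v = 14 (v = Add(-62, 76) = 14)
Function('o')(a, s) = 2 (Function('o')(a, s) = Add(1, 1) = 2)
Mul(v, Add(Function('o')(-3, Function('k')(2)), 29)) = Mul(14, Add(2, 29)) = Mul(14, 31) = 434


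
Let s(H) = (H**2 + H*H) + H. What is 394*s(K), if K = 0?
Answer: 0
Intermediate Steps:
s(H) = H + 2*H**2 (s(H) = (H**2 + H**2) + H = 2*H**2 + H = H + 2*H**2)
394*s(K) = 394*(0*(1 + 2*0)) = 394*(0*(1 + 0)) = 394*(0*1) = 394*0 = 0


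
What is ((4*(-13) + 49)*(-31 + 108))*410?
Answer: -94710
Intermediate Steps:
((4*(-13) + 49)*(-31 + 108))*410 = ((-52 + 49)*77)*410 = -3*77*410 = -231*410 = -94710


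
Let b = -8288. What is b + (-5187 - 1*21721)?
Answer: -35196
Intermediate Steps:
b + (-5187 - 1*21721) = -8288 + (-5187 - 1*21721) = -8288 + (-5187 - 21721) = -8288 - 26908 = -35196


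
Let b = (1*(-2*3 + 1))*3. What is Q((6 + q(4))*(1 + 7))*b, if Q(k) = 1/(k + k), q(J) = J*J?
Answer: -15/352 ≈ -0.042614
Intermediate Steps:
q(J) = J**2
Q(k) = 1/(2*k)
b = -15 (b = (1*(-6 + 1))*3 = (1*(-5))*3 = -5*3 = -15)
Q((6 + q(4))*(1 + 7))*b = (1/(2*(((6 + 4**2)*(1 + 7)))))*(-15) = (1/(2*(((6 + 16)*8))))*(-15) = (1/(2*((22*8))))*(-15) = ((1/2)/176)*(-15) = ((1/2)*(1/176))*(-15) = (1/352)*(-15) = -15/352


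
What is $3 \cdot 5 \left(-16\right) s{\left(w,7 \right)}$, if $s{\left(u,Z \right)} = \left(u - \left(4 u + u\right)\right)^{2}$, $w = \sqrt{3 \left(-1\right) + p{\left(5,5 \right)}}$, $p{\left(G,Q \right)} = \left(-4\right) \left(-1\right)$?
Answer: $-3840$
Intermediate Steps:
$p{\left(G,Q \right)} = 4$
$w = 1$ ($w = \sqrt{3 \left(-1\right) + 4} = \sqrt{-3 + 4} = \sqrt{1} = 1$)
$s{\left(u,Z \right)} = 16 u^{2}$ ($s{\left(u,Z \right)} = \left(u - 5 u\right)^{2} = \left(- 4 u\right)^{2} = 16 u^{2}$)
$3 \cdot 5 \left(-16\right) s{\left(w,7 \right)} = 3 \cdot 5 \left(-16\right) 16 \cdot 1^{2} = 15 \left(-16\right) 16 \cdot 1 = \left(-240\right) 16 = -3840$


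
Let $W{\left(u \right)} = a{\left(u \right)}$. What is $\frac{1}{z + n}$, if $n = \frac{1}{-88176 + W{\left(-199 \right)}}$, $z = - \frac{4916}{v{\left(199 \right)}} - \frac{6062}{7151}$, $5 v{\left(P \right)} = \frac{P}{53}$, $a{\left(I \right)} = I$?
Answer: $- \frac{125761955375}{823398720816299} \approx -0.00015274$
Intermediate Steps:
$v{\left(P \right)} = \frac{P}{265}$ ($v{\left(P \right)} = \frac{P \frac{1}{53}}{5} = \frac{\frac{1}{53} P}{5} = \frac{P}{265}$)
$z = - \frac{9317100078}{1423049}$ ($z = - \frac{4916}{\frac{1}{265} \cdot 199} - \frac{6062}{7151} = - \frac{4916}{\frac{199}{265}} - \frac{6062}{7151} = \left(-4916\right) \frac{265}{199} - \frac{6062}{7151} = - \frac{1302740}{199} - \frac{6062}{7151} = - \frac{9317100078}{1423049} \approx -6547.3$)
$W{\left(u \right)} = u$
$n = - \frac{1}{88375}$ ($n = \frac{1}{-88176 - 199} = \frac{1}{-88375} = - \frac{1}{88375} \approx -1.1315 \cdot 10^{-5}$)
$\frac{1}{z + n} = \frac{1}{- \frac{9317100078}{1423049} - \frac{1}{88375}} = \frac{1}{- \frac{823398720816299}{125761955375}} = - \frac{125761955375}{823398720816299}$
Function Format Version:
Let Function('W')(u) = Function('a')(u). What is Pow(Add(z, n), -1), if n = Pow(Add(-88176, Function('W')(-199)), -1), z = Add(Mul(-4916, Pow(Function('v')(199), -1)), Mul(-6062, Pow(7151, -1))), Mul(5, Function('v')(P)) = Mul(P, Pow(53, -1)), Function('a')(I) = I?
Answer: Rational(-125761955375, 823398720816299) ≈ -0.00015274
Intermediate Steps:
Function('v')(P) = Mul(Rational(1, 265), P) (Function('v')(P) = Mul(Rational(1, 5), Mul(P, Pow(53, -1))) = Mul(Rational(1, 5), Mul(P, Rational(1, 53))) = Mul(Rational(1, 5), Mul(Rational(1, 53), P)) = Mul(Rational(1, 265), P))
z = Rational(-9317100078, 1423049) (z = Add(Mul(-4916, Pow(Mul(Rational(1, 265), 199), -1)), Mul(-6062, Pow(7151, -1))) = Add(Mul(-4916, Pow(Rational(199, 265), -1)), Mul(-6062, Rational(1, 7151))) = Add(Mul(-4916, Rational(265, 199)), Rational(-6062, 7151)) = Add(Rational(-1302740, 199), Rational(-6062, 7151)) = Rational(-9317100078, 1423049) ≈ -6547.3)
Function('W')(u) = u
n = Rational(-1, 88375) (n = Pow(Add(-88176, -199), -1) = Pow(-88375, -1) = Rational(-1, 88375) ≈ -1.1315e-5)
Pow(Add(z, n), -1) = Pow(Add(Rational(-9317100078, 1423049), Rational(-1, 88375)), -1) = Pow(Rational(-823398720816299, 125761955375), -1) = Rational(-125761955375, 823398720816299)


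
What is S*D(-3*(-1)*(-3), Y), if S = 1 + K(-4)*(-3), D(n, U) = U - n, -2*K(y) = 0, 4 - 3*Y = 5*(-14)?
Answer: 101/3 ≈ 33.667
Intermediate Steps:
Y = 74/3 (Y = 4/3 - 5*(-14)/3 = 4/3 - ⅓*(-70) = 4/3 + 70/3 = 74/3 ≈ 24.667)
K(y) = 0 (K(y) = -½*0 = 0)
S = 1 (S = 1 + 0*(-3) = 1 + 0 = 1)
S*D(-3*(-1)*(-3), Y) = 1*(74/3 - (-3*(-1))*(-3)) = 1*(74/3 - 3*(-3)) = 1*(74/3 - 1*(-9)) = 1*(74/3 + 9) = 1*(101/3) = 101/3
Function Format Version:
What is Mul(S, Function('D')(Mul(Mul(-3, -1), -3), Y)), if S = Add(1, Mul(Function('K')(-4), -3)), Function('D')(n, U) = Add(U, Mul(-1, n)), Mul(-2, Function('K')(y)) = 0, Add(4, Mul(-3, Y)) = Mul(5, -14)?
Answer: Rational(101, 3) ≈ 33.667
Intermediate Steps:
Y = Rational(74, 3) (Y = Add(Rational(4, 3), Mul(Rational(-1, 3), Mul(5, -14))) = Add(Rational(4, 3), Mul(Rational(-1, 3), -70)) = Add(Rational(4, 3), Rational(70, 3)) = Rational(74, 3) ≈ 24.667)
Function('K')(y) = 0 (Function('K')(y) = Mul(Rational(-1, 2), 0) = 0)
S = 1 (S = Add(1, Mul(0, -3)) = Add(1, 0) = 1)
Mul(S, Function('D')(Mul(Mul(-3, -1), -3), Y)) = Mul(1, Add(Rational(74, 3), Mul(-1, Mul(Mul(-3, -1), -3)))) = Mul(1, Add(Rational(74, 3), Mul(-1, Mul(3, -3)))) = Mul(1, Add(Rational(74, 3), Mul(-1, -9))) = Mul(1, Add(Rational(74, 3), 9)) = Mul(1, Rational(101, 3)) = Rational(101, 3)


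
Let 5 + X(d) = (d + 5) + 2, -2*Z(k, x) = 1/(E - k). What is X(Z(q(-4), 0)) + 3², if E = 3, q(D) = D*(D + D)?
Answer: 639/58 ≈ 11.017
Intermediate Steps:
q(D) = 2*D² (q(D) = D*(2*D) = 2*D²)
Z(k, x) = -1/(2*(3 - k))
X(d) = 2 + d (X(d) = -5 + ((d + 5) + 2) = -5 + ((5 + d) + 2) = -5 + (7 + d) = 2 + d)
X(Z(q(-4), 0)) + 3² = (2 + 1/(2*(-3 + 2*(-4)²))) + 3² = (2 + 1/(2*(-3 + 2*16))) + 9 = (2 + 1/(2*(-3 + 32))) + 9 = (2 + (½)/29) + 9 = (2 + (½)*(1/29)) + 9 = (2 + 1/58) + 9 = 117/58 + 9 = 639/58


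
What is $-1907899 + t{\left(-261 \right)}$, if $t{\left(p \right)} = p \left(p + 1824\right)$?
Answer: $-2315842$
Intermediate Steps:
$t{\left(p \right)} = p \left(1824 + p\right)$
$-1907899 + t{\left(-261 \right)} = -1907899 - 261 \left(1824 - 261\right) = -1907899 - 407943 = -2315842$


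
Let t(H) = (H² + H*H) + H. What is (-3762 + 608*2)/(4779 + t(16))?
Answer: -2546/5307 ≈ -0.47974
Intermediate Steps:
t(H) = H + 2*H² (t(H) = (H² + H²) + H = 2*H² + H = H + 2*H²)
(-3762 + 608*2)/(4779 + t(16)) = (-3762 + 608*2)/(4779 + 16*(1 + 2*16)) = (-3762 + 1216)/(4779 + 16*(1 + 32)) = -2546/(4779 + 16*33) = -2546/(4779 + 528) = -2546/5307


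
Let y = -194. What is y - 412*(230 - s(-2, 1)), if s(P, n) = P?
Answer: -95778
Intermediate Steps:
y - 412*(230 - s(-2, 1)) = -194 - 412*(230 - 1*(-2)) = -194 - 412*(230 + 2) = -194 - 412*232 = -194 - 95584 = -95778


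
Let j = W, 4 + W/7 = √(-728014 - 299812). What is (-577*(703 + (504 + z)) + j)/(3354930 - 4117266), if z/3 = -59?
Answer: 297169/381168 - 7*I*√1027826/762336 ≈ 0.77963 - 0.0093092*I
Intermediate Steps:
z = -177 (z = 3*(-59) = -177)
W = -28 + 7*I*√1027826 (W = -28 + 7*√(-728014 - 299812) = -28 + 7*√(-1027826) = -28 + 7*(I*√1027826) = -28 + 7*I*√1027826 ≈ -28.0 + 7096.7*I)
j = -28 + 7*I*√1027826 ≈ -28.0 + 7096.7*I
(-577*(703 + (504 + z)) + j)/(3354930 - 4117266) = (-577*(703 + (504 - 177)) + (-28 + 7*I*√1027826))/(3354930 - 4117266) = (-577*(703 + 327) + (-28 + 7*I*√1027826))/(-762336) = (-577*1030 + (-28 + 7*I*√1027826))*(-1/762336) = (-594310 + (-28 + 7*I*√1027826))*(-1/762336) = (-594338 + 7*I*√1027826)*(-1/762336) = 297169/381168 - 7*I*√1027826/762336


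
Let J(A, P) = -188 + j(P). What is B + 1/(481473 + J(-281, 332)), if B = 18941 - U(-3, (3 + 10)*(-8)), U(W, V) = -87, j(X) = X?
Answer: 9164208277/481617 ≈ 19028.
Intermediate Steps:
J(A, P) = -188 + P
B = 19028 (B = 18941 - 1*(-87) = 18941 + 87 = 19028)
B + 1/(481473 + J(-281, 332)) = 19028 + 1/(481473 + (-188 + 332)) = 19028 + 1/(481473 + 144) = 19028 + 1/481617 = 9164208277/481617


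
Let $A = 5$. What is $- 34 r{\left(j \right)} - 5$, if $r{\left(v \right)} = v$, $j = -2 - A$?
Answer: $233$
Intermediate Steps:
$j = -7$ ($j = -2 - 5 = -7$)
$- 34 r{\left(j \right)} - 5 = \left(-34\right) \left(-7\right) - 5 = 238 - 5 = 233$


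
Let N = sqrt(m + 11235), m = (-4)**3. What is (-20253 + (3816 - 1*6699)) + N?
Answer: -23136 + sqrt(11171) ≈ -23030.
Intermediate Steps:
m = -64
N = sqrt(11171) (N = sqrt(-64 + 11235) = sqrt(11171) ≈ 105.69)
(-20253 + (3816 - 1*6699)) + N = (-20253 + (3816 - 1*6699)) + sqrt(11171) = (-20253 + (3816 - 6699)) + sqrt(11171) = (-20253 - 2883) + sqrt(11171) = -23136 + sqrt(11171)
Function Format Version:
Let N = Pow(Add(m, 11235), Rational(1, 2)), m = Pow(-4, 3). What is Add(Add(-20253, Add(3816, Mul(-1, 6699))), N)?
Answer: Add(-23136, Pow(11171, Rational(1, 2))) ≈ -23030.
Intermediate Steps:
m = -64
N = Pow(11171, Rational(1, 2)) (N = Pow(Add(-64, 11235), Rational(1, 2)) = Pow(11171, Rational(1, 2)) ≈ 105.69)
Add(Add(-20253, Add(3816, Mul(-1, 6699))), N) = Add(Add(-20253, Add(3816, Mul(-1, 6699))), Pow(11171, Rational(1, 2))) = Add(Add(-20253, Add(3816, -6699)), Pow(11171, Rational(1, 2))) = Add(Add(-20253, -2883), Pow(11171, Rational(1, 2))) = Add(-23136, Pow(11171, Rational(1, 2)))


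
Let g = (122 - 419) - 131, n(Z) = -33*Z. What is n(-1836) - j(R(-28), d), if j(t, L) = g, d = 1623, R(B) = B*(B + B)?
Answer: 61016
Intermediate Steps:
R(B) = 2*B² (R(B) = B*(2*B) = 2*B²)
g = -428 (g = -297 - 131 = -428)
j(t, L) = -428
n(-1836) - j(R(-28), d) = -33*(-1836) - 1*(-428) = 60588 + 428 = 61016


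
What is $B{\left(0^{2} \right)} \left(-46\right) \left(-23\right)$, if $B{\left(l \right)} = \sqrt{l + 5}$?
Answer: $1058 \sqrt{5} \approx 2365.8$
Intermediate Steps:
$B{\left(l \right)} = \sqrt{5 + l}$
$B{\left(0^{2} \right)} \left(-46\right) \left(-23\right) = \sqrt{5 + 0^{2}} \left(-46\right) \left(-23\right) = \sqrt{5 + 0} \left(-46\right) \left(-23\right) = \sqrt{5} \left(-46\right) \left(-23\right) = - 46 \sqrt{5} \left(-23\right) = 1058 \sqrt{5}$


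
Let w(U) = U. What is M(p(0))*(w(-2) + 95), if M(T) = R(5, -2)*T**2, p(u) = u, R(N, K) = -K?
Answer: 0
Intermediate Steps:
M(T) = 2*T**2 (M(T) = (-1*(-2))*T**2 = 2*T**2)
M(p(0))*(w(-2) + 95) = (2*0**2)*(-2 + 95) = (2*0)*93 = 0*93 = 0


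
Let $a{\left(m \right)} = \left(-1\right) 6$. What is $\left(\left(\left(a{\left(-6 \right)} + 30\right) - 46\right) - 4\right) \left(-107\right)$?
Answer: $2782$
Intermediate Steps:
$a{\left(m \right)} = -6$
$\left(\left(\left(a{\left(-6 \right)} + 30\right) - 46\right) - 4\right) \left(-107\right) = \left(\left(\left(-6 + 30\right) - 46\right) - 4\right) \left(-107\right) = \left(\left(24 - 46\right) - 4\right) \left(-107\right) = \left(-22 - 4\right) \left(-107\right) = \left(-26\right) \left(-107\right) = 2782$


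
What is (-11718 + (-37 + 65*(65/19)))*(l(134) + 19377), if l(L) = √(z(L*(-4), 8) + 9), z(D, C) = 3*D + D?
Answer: -4245888240/19 - 219120*I*√2135/19 ≈ -2.2347e+8 - 5.3288e+5*I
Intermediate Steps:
z(D, C) = 4*D
l(L) = √(9 - 16*L) (l(L) = √(4*(L*(-4)) + 9) = √(4*(-4*L) + 9) = √(-16*L + 9) = √(9 - 16*L))
(-11718 + (-37 + 65*(65/19)))*(l(134) + 19377) = (-11718 + (-37 + 65*(65/19)))*(√(9 - 16*134) + 19377) = (-11718 + (-37 + 65*(65*(1/19))))*(√(9 - 2144) + 19377) = (-11718 + (-37 + 65*(65/19)))*(√(-2135) + 19377) = (-11718 + (-37 + 4225/19))*(I*√2135 + 19377) = (-11718 + 3522/19)*(19377 + I*√2135) = -219120*(19377 + I*√2135)/19 = -4245888240/19 - 219120*I*√2135/19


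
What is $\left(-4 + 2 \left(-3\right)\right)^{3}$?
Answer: $-1000$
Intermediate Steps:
$\left(-4 + 2 \left(-3\right)\right)^{3} = \left(-4 - 6\right)^{3} = \left(-10\right)^{3} = -1000$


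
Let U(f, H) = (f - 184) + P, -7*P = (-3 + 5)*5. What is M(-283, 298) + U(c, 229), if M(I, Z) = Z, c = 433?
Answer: 3819/7 ≈ 545.57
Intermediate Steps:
P = -10/7 (P = -(-3 + 5)*5/7 = -2*5/7 = -⅐*10 = -10/7 ≈ -1.4286)
U(f, H) = -1298/7 + f (U(f, H) = (f - 184) - 10/7 = (-184 + f) - 10/7 = -1298/7 + f)
M(-283, 298) + U(c, 229) = 298 + (-1298/7 + 433) = 298 + 1733/7 = 3819/7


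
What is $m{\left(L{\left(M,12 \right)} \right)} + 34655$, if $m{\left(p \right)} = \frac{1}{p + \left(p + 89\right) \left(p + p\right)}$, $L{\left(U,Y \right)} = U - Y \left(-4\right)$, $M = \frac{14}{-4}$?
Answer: $\frac{413295531}{11926} \approx 34655.0$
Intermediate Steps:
$M = - \frac{7}{2}$ ($M = 14 \left(- \frac{1}{4}\right) = - \frac{7}{2} \approx -3.5$)
$L{\left(U,Y \right)} = U + 4 Y$ ($L{\left(U,Y \right)} = U - - 4 Y = U + 4 Y$)
$m{\left(p \right)} = \frac{1}{p + 2 p \left(89 + p\right)}$ ($m{\left(p \right)} = \frac{1}{p + \left(89 + p\right) 2 p} = \frac{1}{p + 2 p \left(89 + p\right)}$)
$m{\left(L{\left(M,12 \right)} \right)} + 34655 = \frac{1}{\left(- \frac{7}{2} + 4 \cdot 12\right) \left(179 + 2 \left(- \frac{7}{2} + 4 \cdot 12\right)\right)} + 34655 = \frac{1}{\left(- \frac{7}{2} + 48\right) \left(179 + 2 \left(- \frac{7}{2} + 48\right)\right)} + 34655 = \frac{1}{\frac{89}{2} \left(179 + 2 \cdot \frac{89}{2}\right)} + 34655 = \frac{2}{89 \left(179 + 89\right)} + 34655 = \frac{2}{89 \cdot 268} + 34655 = \frac{2}{89} \cdot \frac{1}{268} + 34655 = \frac{1}{11926} + 34655 = \frac{413295531}{11926}$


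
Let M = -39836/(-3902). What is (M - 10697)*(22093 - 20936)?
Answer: -24123367853/1951 ≈ -1.2365e+7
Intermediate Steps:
M = 19918/1951 (M = -39836*(-1/3902) = 19918/1951 ≈ 10.209)
(M - 10697)*(22093 - 20936) = (19918/1951 - 10697)*(22093 - 20936) = -20849929/1951*1157 = -24123367853/1951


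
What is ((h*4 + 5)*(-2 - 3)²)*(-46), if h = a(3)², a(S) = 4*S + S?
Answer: -1040750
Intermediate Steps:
a(S) = 5*S
h = 225 (h = (5*3)² = 15² = 225)
((h*4 + 5)*(-2 - 3)²)*(-46) = ((225*4 + 5)*(-2 - 3)²)*(-46) = ((900 + 5)*(-5)²)*(-46) = (905*25)*(-46) = 22625*(-46) = -1040750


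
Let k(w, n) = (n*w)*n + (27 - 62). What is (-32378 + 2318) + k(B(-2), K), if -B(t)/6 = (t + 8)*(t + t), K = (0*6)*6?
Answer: -30095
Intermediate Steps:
K = 0 (K = 0*6 = 0)
B(t) = -12*t*(8 + t) (B(t) = -6*(t + 8)*(t + t) = -6*(8 + t)*2*t = -12*t*(8 + t))
k(w, n) = -35 + w*n² (k(w, n) = w*n² - 35 = -35 + w*n²)
(-32378 + 2318) + k(B(-2), K) = (-32378 + 2318) + (-35 - 12*(-2)*(8 - 2)*0²) = -30060 + (-35 - 12*(-2)*6*0) = -30060 + (-35 + 144*0) = -30060 + (-35 + 0) = -30060 - 35 = -30095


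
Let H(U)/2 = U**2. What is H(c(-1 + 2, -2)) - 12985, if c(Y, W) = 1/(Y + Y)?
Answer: -25969/2 ≈ -12985.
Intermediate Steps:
c(Y, W) = 1/(2*Y)
H(U) = 2*U**2
H(c(-1 + 2, -2)) - 12985 = 2*(1/(2*(-1 + 2)))**2 - 12985 = 2*((1/2)/1)**2 - 12985 = 2*((1/2)*1)**2 - 12985 = 2*(1/2)**2 - 12985 = 2*(1/4) - 12985 = 1/2 - 12985 = -25969/2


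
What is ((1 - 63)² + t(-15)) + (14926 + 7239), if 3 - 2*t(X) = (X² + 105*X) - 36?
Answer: 53407/2 ≈ 26704.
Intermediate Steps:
t(X) = 39/2 - 105*X/2 - X²/2 (t(X) = 3/2 - ((X² + 105*X) - 36)/2 = 3/2 - (-36 + X² + 105*X)/2 = 3/2 + (18 - 105*X/2 - X²/2) = 39/2 - 105*X/2 - X²/2)
((1 - 63)² + t(-15)) + (14926 + 7239) = ((1 - 63)² + (39/2 - 105/2*(-15) - ½*(-15)²)) + (14926 + 7239) = ((-62)² + (39/2 + 1575/2 - ½*225)) + 22165 = (3844 + (39/2 + 1575/2 - 225/2)) + 22165 = (3844 + 1389/2) + 22165 = 9077/2 + 22165 = 53407/2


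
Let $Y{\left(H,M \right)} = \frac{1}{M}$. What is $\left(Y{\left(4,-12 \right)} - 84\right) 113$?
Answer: $- \frac{114017}{12} \approx -9501.4$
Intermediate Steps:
$\left(Y{\left(4,-12 \right)} - 84\right) 113 = \left(\frac{1}{-12} - 84\right) 113 = \left(- \frac{1}{12} - 84\right) 113 = \left(- \frac{1009}{12}\right) 113 = - \frac{114017}{12}$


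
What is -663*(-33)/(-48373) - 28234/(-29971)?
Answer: 54617521/111522091 ≈ 0.48975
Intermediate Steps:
-663*(-33)/(-48373) - 28234/(-29971) = 21879*(-1/48373) - 28234*(-1/29971) = -1683/3721 + 28234/29971 = 54617521/111522091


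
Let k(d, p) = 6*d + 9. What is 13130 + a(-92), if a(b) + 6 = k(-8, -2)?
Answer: 13085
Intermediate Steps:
k(d, p) = 9 + 6*d
a(b) = -45 (a(b) = -6 + (9 + 6*(-8)) = -6 + (9 - 48) = -6 - 39 = -45)
13130 + a(-92) = 13130 - 45 = 13085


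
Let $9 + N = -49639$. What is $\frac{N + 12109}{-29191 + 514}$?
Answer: $\frac{12513}{9559} \approx 1.309$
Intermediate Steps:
$N = -49648$ ($N = -9 - 49639 = -49648$)
$\frac{N + 12109}{-29191 + 514} = \frac{-49648 + 12109}{-29191 + 514} = - \frac{37539}{-28677} = \left(-37539\right) \left(- \frac{1}{28677}\right) = \frac{12513}{9559}$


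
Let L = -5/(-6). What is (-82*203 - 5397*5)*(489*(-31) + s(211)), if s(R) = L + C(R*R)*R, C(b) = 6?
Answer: 3636774743/6 ≈ 6.0613e+8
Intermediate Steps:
L = ⅚ (L = -5*(-⅙) = ⅚ ≈ 0.83333)
s(R) = ⅚ + 6*R
(-82*203 - 5397*5)*(489*(-31) + s(211)) = (-82*203 - 5397*5)*(489*(-31) + (⅚ + 6*211)) = (-16646 - 26985)*(-15159 + (⅚ + 1266)) = -43631*(-15159 + 7601/6) = -43631*(-83353/6) = 3636774743/6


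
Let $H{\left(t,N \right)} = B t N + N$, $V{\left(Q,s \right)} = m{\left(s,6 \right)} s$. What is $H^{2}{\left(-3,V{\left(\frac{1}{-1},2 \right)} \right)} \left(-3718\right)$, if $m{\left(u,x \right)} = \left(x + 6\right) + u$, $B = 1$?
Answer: $-11659648$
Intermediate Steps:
$m{\left(u,x \right)} = 6 + u + x$ ($m{\left(u,x \right)} = \left(6 + x\right) + u = 6 + u + x$)
$V{\left(Q,s \right)} = s \left(12 + s\right)$ ($V{\left(Q,s \right)} = \left(6 + s + 6\right) s = \left(12 + s\right) s = s \left(12 + s\right)$)
$H{\left(t,N \right)} = N + N t$ ($H{\left(t,N \right)} = 1 t N + N = t N + N = N t + N = N + N t$)
$H^{2}{\left(-3,V{\left(\frac{1}{-1},2 \right)} \right)} \left(-3718\right) = \left(2 \left(12 + 2\right) \left(1 - 3\right)\right)^{2} \left(-3718\right) = \left(2 \cdot 14 \left(-2\right)\right)^{2} \left(-3718\right) = \left(28 \left(-2\right)\right)^{2} \left(-3718\right) = \left(-56\right)^{2} \left(-3718\right) = 3136 \left(-3718\right) = -11659648$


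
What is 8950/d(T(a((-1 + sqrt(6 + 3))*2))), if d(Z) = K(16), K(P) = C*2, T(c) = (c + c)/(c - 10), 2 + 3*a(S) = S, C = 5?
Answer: 895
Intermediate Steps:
a(S) = -2/3 + S/3
T(c) = 2*c/(-10 + c) (T(c) = (2*c)/(-10 + c) = 2*c/(-10 + c))
K(P) = 10 (K(P) = 5*2 = 10)
d(Z) = 10
8950/d(T(a((-1 + sqrt(6 + 3))*2))) = 8950/10 = 8950*(1/10) = 895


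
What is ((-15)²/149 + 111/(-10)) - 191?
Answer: -298879/1490 ≈ -200.59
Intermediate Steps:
((-15)²/149 + 111/(-10)) - 191 = (225*(1/149) + 111*(-⅒)) - 191 = (225/149 - 111/10) - 191 = -14289/1490 - 191 = -298879/1490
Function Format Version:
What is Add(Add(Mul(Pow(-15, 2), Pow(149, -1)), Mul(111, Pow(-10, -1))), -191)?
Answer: Rational(-298879, 1490) ≈ -200.59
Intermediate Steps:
Add(Add(Mul(Pow(-15, 2), Pow(149, -1)), Mul(111, Pow(-10, -1))), -191) = Add(Add(Mul(225, Rational(1, 149)), Mul(111, Rational(-1, 10))), -191) = Add(Add(Rational(225, 149), Rational(-111, 10)), -191) = Add(Rational(-14289, 1490), -191) = Rational(-298879, 1490)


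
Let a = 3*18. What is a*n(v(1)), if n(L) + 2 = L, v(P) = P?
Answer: -54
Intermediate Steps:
n(L) = -2 + L
a = 54
a*n(v(1)) = 54*(-2 + 1) = 54*(-1) = -54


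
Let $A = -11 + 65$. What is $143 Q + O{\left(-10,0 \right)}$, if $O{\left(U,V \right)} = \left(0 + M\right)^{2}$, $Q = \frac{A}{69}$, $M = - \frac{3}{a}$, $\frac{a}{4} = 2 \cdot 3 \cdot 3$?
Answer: $\frac{1482647}{13248} \approx 111.91$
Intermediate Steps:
$A = 54$
$a = 72$ ($a = 4 \cdot 2 \cdot 3 \cdot 3 = 4 \cdot 6 \cdot 3 = 4 \cdot 18 = 72$)
$M = - \frac{1}{24}$ ($M = - \frac{3}{72} = \left(-3\right) \frac{1}{72} = - \frac{1}{24} \approx -0.041667$)
$Q = \frac{18}{23}$ ($Q = \frac{54}{69} = 54 \cdot \frac{1}{69} = \frac{18}{23} \approx 0.78261$)
$O{\left(U,V \right)} = \frac{1}{576}$ ($O{\left(U,V \right)} = \left(0 - \frac{1}{24}\right)^{2} = \left(- \frac{1}{24}\right)^{2} = \frac{1}{576}$)
$143 Q + O{\left(-10,0 \right)} = 143 \cdot \frac{18}{23} + \frac{1}{576} = \frac{2574}{23} + \frac{1}{576} = \frac{1482647}{13248}$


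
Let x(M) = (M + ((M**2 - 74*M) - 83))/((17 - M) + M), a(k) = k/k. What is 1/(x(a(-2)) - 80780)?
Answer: -17/1373415 ≈ -1.2378e-5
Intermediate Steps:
a(k) = 1
x(M) = -83/17 - 73*M/17 + M**2/17 (x(M) = (M + (-83 + M**2 - 74*M))/17 = (-83 + M**2 - 73*M)*(1/17) = -83/17 - 73*M/17 + M**2/17)
1/(x(a(-2)) - 80780) = 1/((-83/17 - 73/17*1 + (1/17)*1**2) - 80780) = 1/((-83/17 - 73/17 + (1/17)*1) - 80780) = 1/((-83/17 - 73/17 + 1/17) - 80780) = 1/(-155/17 - 80780) = 1/(-1373415/17) = -17/1373415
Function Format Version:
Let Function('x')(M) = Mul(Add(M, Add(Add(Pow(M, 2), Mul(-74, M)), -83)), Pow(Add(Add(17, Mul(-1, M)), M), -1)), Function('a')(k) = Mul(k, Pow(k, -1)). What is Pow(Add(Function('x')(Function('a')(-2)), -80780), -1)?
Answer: Rational(-17, 1373415) ≈ -1.2378e-5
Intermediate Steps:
Function('a')(k) = 1
Function('x')(M) = Add(Rational(-83, 17), Mul(Rational(-73, 17), M), Mul(Rational(1, 17), Pow(M, 2))) (Function('x')(M) = Mul(Add(M, Add(-83, Pow(M, 2), Mul(-74, M))), Pow(17, -1)) = Mul(Add(-83, Pow(M, 2), Mul(-73, M)), Rational(1, 17)) = Add(Rational(-83, 17), Mul(Rational(-73, 17), M), Mul(Rational(1, 17), Pow(M, 2))))
Pow(Add(Function('x')(Function('a')(-2)), -80780), -1) = Pow(Add(Add(Rational(-83, 17), Mul(Rational(-73, 17), 1), Mul(Rational(1, 17), Pow(1, 2))), -80780), -1) = Pow(Add(Add(Rational(-83, 17), Rational(-73, 17), Mul(Rational(1, 17), 1)), -80780), -1) = Pow(Add(Add(Rational(-83, 17), Rational(-73, 17), Rational(1, 17)), -80780), -1) = Pow(Add(Rational(-155, 17), -80780), -1) = Pow(Rational(-1373415, 17), -1) = Rational(-17, 1373415)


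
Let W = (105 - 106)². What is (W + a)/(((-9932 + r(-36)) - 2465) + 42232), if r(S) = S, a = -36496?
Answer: -4055/3311 ≈ -1.2247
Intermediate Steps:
W = 1 (W = (-1)² = 1)
(W + a)/(((-9932 + r(-36)) - 2465) + 42232) = (1 - 36496)/(((-9932 - 36) - 2465) + 42232) = -36495/((-9968 - 2465) + 42232) = -36495/(-12433 + 42232) = -36495/29799 = -36495*1/29799 = -4055/3311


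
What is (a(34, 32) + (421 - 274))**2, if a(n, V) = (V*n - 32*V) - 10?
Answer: 40401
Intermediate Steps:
a(n, V) = -10 - 32*V + V*n (a(n, V) = (-32*V + V*n) - 10 = -10 - 32*V + V*n)
(a(34, 32) + (421 - 274))**2 = ((-10 - 32*32 + 32*34) + (421 - 274))**2 = ((-10 - 1024 + 1088) + 147)**2 = (54 + 147)**2 = 201**2 = 40401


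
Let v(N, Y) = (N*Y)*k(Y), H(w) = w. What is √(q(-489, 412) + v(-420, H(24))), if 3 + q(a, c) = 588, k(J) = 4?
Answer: 3*I*√4415 ≈ 199.34*I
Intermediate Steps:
q(a, c) = 585 (q(a, c) = -3 + 588 = 585)
v(N, Y) = 4*N*Y (v(N, Y) = (N*Y)*4 = 4*N*Y)
√(q(-489, 412) + v(-420, H(24))) = √(585 + 4*(-420)*24) = √(585 - 40320) = √(-39735) = 3*I*√4415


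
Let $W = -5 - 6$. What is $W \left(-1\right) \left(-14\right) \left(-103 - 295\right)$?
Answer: $61292$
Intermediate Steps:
$W = -11$ ($W = -5 - 6 = -11$)
$W \left(-1\right) \left(-14\right) \left(-103 - 295\right) = \left(-11\right) \left(-1\right) \left(-14\right) \left(-103 - 295\right) = 11 \left(-14\right) \left(-103 - 295\right) = - 154 \left(-103 - 295\right) = \left(-154\right) \left(-398\right) = 61292$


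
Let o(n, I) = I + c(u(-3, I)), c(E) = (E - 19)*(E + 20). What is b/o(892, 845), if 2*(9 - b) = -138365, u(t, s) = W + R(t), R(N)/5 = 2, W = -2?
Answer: 138383/1074 ≈ 128.85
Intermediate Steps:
R(N) = 10 (R(N) = 5*2 = 10)
u(t, s) = 8 (u(t, s) = -2 + 10 = 8)
b = 138383/2 (b = 9 - ½*(-138365) = 9 + 138365/2 = 138383/2 ≈ 69192.)
c(E) = (-19 + E)*(20 + E)
o(n, I) = -308 + I (o(n, I) = I + (-380 + 8 + 8²) = I + (-380 + 8 + 64) = I - 308 = -308 + I)
b/o(892, 845) = 138383/(2*(-308 + 845)) = (138383/2)/537 = (138383/2)*(1/537) = 138383/1074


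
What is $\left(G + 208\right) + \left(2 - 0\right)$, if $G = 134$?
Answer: $344$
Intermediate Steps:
$\left(G + 208\right) + \left(2 - 0\right) = \left(134 + 208\right) + \left(2 - 0\right) = 342 + \left(2 + 0\right) = 342 + 2 = 344$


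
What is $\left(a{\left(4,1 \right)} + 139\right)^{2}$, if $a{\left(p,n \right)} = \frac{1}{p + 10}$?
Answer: $\frac{3790809}{196} \approx 19341.0$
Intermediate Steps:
$a{\left(p,n \right)} = \frac{1}{10 + p}$
$\left(a{\left(4,1 \right)} + 139\right)^{2} = \left(\frac{1}{10 + 4} + 139\right)^{2} = \left(\frac{1}{14} + 139\right)^{2} = \left(\frac{1947}{14}\right)^{2} = \frac{3790809}{196}$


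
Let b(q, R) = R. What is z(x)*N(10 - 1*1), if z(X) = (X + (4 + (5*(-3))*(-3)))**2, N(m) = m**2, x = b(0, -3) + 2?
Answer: 186624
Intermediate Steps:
x = -1 (x = -3 + 2 = -1)
z(X) = (49 + X)**2 (z(X) = (X + (4 - 15*(-3)))**2 = (X + (4 + 45))**2 = (X + 49)**2 = (49 + X)**2)
z(x)*N(10 - 1*1) = (49 - 1)**2*(10 - 1*1)**2 = 48**2*(10 - 1)**2 = 2304*9**2 = 2304*81 = 186624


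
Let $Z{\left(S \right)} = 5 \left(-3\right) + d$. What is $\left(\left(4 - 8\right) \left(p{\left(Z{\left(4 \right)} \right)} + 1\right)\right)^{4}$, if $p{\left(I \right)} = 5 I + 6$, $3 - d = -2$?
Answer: $875213056$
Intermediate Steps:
$d = 5$ ($d = 3 - -2 = 3 + 2 = 5$)
$Z{\left(S \right)} = -10$ ($Z{\left(S \right)} = 5 \left(-3\right) + 5 = -15 + 5 = -10$)
$p{\left(I \right)} = 6 + 5 I$
$\left(\left(4 - 8\right) \left(p{\left(Z{\left(4 \right)} \right)} + 1\right)\right)^{4} = \left(\left(4 - 8\right) \left(\left(6 + 5 \left(-10\right)\right) + 1\right)\right)^{4} = \left(- 4 \left(\left(6 - 50\right) + 1\right)\right)^{4} = \left(- 4 \left(-44 + 1\right)\right)^{4} = \left(\left(-4\right) \left(-43\right)\right)^{4} = 172^{4} = 875213056$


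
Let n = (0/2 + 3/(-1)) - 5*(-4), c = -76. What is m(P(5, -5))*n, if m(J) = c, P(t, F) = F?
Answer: -1292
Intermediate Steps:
m(J) = -76
n = 17 (n = (0*(½) + 3*(-1)) + 20 = (0 - 3) + 20 = -3 + 20 = 17)
m(P(5, -5))*n = -76*17 = -1292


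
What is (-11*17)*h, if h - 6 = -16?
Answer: 1870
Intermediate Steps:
h = -10 (h = 6 - 16 = -10)
(-11*17)*h = -11*17*(-10) = -187*(-10) = 1870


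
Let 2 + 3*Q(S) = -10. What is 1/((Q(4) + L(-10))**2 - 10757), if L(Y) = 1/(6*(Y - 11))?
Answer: -15876/170523107 ≈ -9.3102e-5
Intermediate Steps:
L(Y) = 1/(-66 + 6*Y) (L(Y) = 1/(6*(-11 + Y)) = 1/(-66 + 6*Y))
Q(S) = -4 (Q(S) = -2/3 + (1/3)*(-10) = -2/3 - 10/3 = -4)
1/((Q(4) + L(-10))**2 - 10757) = 1/((-4 + 1/(6*(-11 - 10)))**2 - 10757) = 1/((-4 + (1/6)/(-21))**2 - 10757) = 1/((-4 + (1/6)*(-1/21))**2 - 10757) = 1/((-4 - 1/126)**2 - 10757) = 1/((-505/126)**2 - 10757) = 1/(255025/15876 - 10757) = 1/(-170523107/15876) = -15876/170523107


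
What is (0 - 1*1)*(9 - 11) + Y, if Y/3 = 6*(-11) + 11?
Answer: -163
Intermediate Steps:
Y = -165 (Y = 3*(6*(-11) + 11) = 3*(-66 + 11) = 3*(-55) = -165)
(0 - 1*1)*(9 - 11) + Y = (0 - 1*1)*(9 - 11) - 165 = (0 - 1)*(-2) - 165 = -1*(-2) - 165 = 2 - 165 = -163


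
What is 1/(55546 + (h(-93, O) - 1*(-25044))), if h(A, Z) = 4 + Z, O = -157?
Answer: 1/80437 ≈ 1.2432e-5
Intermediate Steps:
1/(55546 + (h(-93, O) - 1*(-25044))) = 1/(55546 + ((4 - 157) - 1*(-25044))) = 1/(55546 + (-153 + 25044)) = 1/(55546 + 24891) = 1/80437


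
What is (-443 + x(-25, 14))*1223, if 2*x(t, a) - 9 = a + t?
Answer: -543012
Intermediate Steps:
x(t, a) = 9/2 + a/2 + t/2 (x(t, a) = 9/2 + (a + t)/2 = 9/2 + (a/2 + t/2) = 9/2 + a/2 + t/2)
(-443 + x(-25, 14))*1223 = (-443 + (9/2 + (½)*14 + (½)*(-25)))*1223 = (-443 + (9/2 + 7 - 25/2))*1223 = (-443 - 1)*1223 = -444*1223 = -543012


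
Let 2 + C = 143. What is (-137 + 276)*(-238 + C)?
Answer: -13483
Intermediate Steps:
C = 141 (C = -2 + 143 = 141)
(-137 + 276)*(-238 + C) = (-137 + 276)*(-238 + 141) = 139*(-97) = -13483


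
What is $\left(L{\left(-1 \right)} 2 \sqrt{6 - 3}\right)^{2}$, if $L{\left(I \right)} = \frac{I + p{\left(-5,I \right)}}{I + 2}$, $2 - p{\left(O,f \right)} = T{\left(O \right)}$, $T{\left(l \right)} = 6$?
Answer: $300$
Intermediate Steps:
$p{\left(O,f \right)} = -4$ ($p{\left(O,f \right)} = 2 - 6 = -4$)
$L{\left(I \right)} = \frac{-4 + I}{2 + I}$ ($L{\left(I \right)} = \frac{I - 4}{I + 2} = \frac{-4 + I}{2 + I}$)
$\left(L{\left(-1 \right)} 2 \sqrt{6 - 3}\right)^{2} = \left(\frac{-4 - 1}{2 - 1} \cdot 2 \sqrt{6 - 3}\right)^{2} = \left(1^{-1} \left(-5\right) 2 \sqrt{3}\right)^{2} = \left(1 \left(-5\right) 2 \sqrt{3}\right)^{2} = \left(- 5 \cdot 2 \sqrt{3}\right)^{2} = \left(- 10 \sqrt{3}\right)^{2} = 300$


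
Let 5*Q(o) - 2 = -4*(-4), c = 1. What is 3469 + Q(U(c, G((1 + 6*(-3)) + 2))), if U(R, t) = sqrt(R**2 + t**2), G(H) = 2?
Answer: 17363/5 ≈ 3472.6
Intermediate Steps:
Q(o) = 18/5 (Q(o) = 2/5 + (-4*(-4))/5 = 2/5 + (1/5)*16 = 2/5 + 16/5 = 18/5)
3469 + Q(U(c, G((1 + 6*(-3)) + 2))) = 3469 + 18/5 = 17363/5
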